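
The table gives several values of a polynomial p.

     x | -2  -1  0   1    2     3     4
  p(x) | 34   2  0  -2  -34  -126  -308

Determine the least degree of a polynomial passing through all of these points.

Forward differences of the values at x = -2, -1, 0, 1, 2, 3, 4:
  p  : 34  2  0  -2  -34  -126  -308
  Δ  : -32  -2  -2  -32  -92  -182
  Δ^2: 30  0  -30  -60  -90
  Δ^3: -30  -30  -30  -30
  Δ^4: 0  0  0
  Δ^5: 0  0
  Δ^6: 0
The third differences are constant (-30) and nonzero, while all higher differences vanish, so the minimal degree is 3.

3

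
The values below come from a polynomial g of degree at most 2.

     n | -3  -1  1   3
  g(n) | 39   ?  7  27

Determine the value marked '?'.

On equispaced nodes a degree-2 polynomial has vanishing third forward difference, so
  - g(-3) + 3·g(-1) - 3·g(1) + g(3) = 0.
Substituting the known values and solving for g(-1):
  3·g(-1) = 33
  g(-1) = 11.

11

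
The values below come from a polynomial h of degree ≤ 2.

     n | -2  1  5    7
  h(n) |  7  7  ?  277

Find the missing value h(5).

The 3 known points determine the degree-2 polynomial uniquely.
Write h(n) = an^2 + bn + c. Substituting each data point gives a linear system:
  4a - 2b + c = 7
  a + b + c = 7
  49a + 7b + c = 277
Solving the system yields a = 5, b = 5, c = -3.
So h(n) = 5n^2 + 5n - 3.
Then h(5) = 147.

147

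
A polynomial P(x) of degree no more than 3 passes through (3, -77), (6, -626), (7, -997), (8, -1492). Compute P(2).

Using the Lagrange interpolation formula with nodes 3, 6, 7, 8:
  L_0(x) = (x - 6)(x - 7)(x - 8) / -60
  L_1(x) = (x - 3)(x - 7)(x - 8) / 6
  L_2(x) = (x - 3)(x - 6)(x - 8) / -4
  L_3(x) = (x - 3)(x - 6)(x - 7) / 10
Then P(x) = -77·L_0(x) - 626·L_1(x) - 997·L_2(x) - 1492·L_3(x).
Expanding and collecting terms gives P(x) = -3x^3 + x^2 - 3x + 4.
Evaluating at x = 2: P(2) = -22.

-22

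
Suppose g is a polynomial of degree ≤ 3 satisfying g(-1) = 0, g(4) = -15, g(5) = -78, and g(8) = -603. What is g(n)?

g(n) = -2n^3 + 6n^2 + 5n - 3

Write g(n) = an^3 + bn^2 + cn + d. Substituting each data point gives a linear system:
  -a + b - c + d = 0
  64a + 16b + 4c + d = -15
  125a + 25b + 5c + d = -78
  512a + 64b + 8c + d = -603
Solving the system yields a = -2, b = 6, c = 5, d = -3.
So g(n) = -2n³ + 6n² + 5n - 3.
Check: g(5) = -78. ✓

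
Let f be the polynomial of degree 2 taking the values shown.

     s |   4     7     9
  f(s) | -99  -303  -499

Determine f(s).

f(s) = -6s^2 - 2s + 5

Using the Lagrange interpolation formula with nodes 4, 7, 9:
  L_0(s) = (s - 7)(s - 9) / 15
  L_1(s) = (s - 4)(s - 9) / -6
  L_2(s) = (s - 4)(s - 7) / 10
Then f(s) = -99·L_0(s) - 303·L_1(s) - 499·L_2(s).
Expanding and collecting terms gives f(s) = -6s^2 - 2s + 5.
Check: f(7) = -303. ✓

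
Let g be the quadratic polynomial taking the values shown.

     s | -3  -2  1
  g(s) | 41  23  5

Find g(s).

g(s) = 3s^2 - 3s + 5

Using the Lagrange interpolation formula with nodes -3, -2, 1:
  L_0(s) = (s + 2)(s - 1) / 4
  L_1(s) = (s + 3)(s - 1) / -3
  L_2(s) = (s + 3)(s + 2) / 12
Then g(s) = 41·L_0(s) + 23·L_1(s) + 5·L_2(s).
Expanding and collecting terms gives g(s) = 3s² - 3s + 5.
Check: g(1) = 5. ✓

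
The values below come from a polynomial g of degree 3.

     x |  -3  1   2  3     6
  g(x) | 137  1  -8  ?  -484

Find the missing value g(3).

-43

The 4 known points determine the degree-3 polynomial uniquely.
Write g(x) = ax^3 + bx^2 + cx + d. Substituting each data point gives a linear system:
  -27a + 9b - 3c + d = 137
  a + b + c + d = 1
  8a + 4b + 2c + d = -8
  216a + 36b + 6c + d = -484
Solving the system yields a = -3, b = 5, c = -3, d = 2.
So g(x) = -3x^3 + 5x^2 - 3x + 2.
Then g(3) = -43.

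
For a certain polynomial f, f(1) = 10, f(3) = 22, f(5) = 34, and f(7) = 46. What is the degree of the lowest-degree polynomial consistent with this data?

1

Forward differences of the values at x = 1, 3, 5, 7:
  f  : 10  22  34  46
  Δ  : 12  12  12
  Δ^2: 0  0
  Δ^3: 0
The first differences are constant (12) and nonzero, while all higher differences vanish, so the minimal degree is 1.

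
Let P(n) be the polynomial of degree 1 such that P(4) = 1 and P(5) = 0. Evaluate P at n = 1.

Write P(n) = an + b. Substituting each data point gives a linear system:
  4a + b = 1
  5a + b = 0
Solving the system yields a = -1, b = 5.
So P(n) = -n + 5.
Then P(1) = 4.

4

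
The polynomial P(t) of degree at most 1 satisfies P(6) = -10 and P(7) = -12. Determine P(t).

Write P(t) = at + b. Substituting each data point gives a linear system:
  6a + b = -10
  7a + b = -12
Solving the system yields a = -2, b = 2.
So P(t) = -2t + 2.
Check: P(6) = -10. ✓

P(t) = -2t + 2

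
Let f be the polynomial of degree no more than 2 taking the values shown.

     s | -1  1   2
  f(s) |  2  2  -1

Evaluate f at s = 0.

3

Using the Lagrange interpolation formula with nodes -1, 1, 2:
  L_0(s) = (s - 1)(s - 2) / 6
  L_1(s) = (s + 1)(s - 2) / -2
  L_2(s) = (s + 1)(s - 1) / 3
Then f(s) = 2·L_0(s) + 2·L_1(s) - 1·L_2(s).
Expanding and collecting terms gives f(s) = -s^2 + 3.
Evaluating at s = 0: f(0) = 3.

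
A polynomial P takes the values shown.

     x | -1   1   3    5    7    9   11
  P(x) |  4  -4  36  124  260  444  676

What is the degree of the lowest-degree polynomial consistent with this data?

Forward differences of the values at x = -1, 1, 3, 5, 7, 9, 11:
  P  : 4  -4  36  124  260  444  676
  Δ  : -8  40  88  136  184  232
  Δ^2: 48  48  48  48  48
  Δ^3: 0  0  0  0
  Δ^4: 0  0  0
  Δ^5: 0  0
  Δ^6: 0
The second differences are constant (48) and nonzero, while all higher differences vanish, so the minimal degree is 2.

2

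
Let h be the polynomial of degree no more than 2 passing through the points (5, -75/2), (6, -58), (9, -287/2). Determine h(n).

h(n) = -2n^2 + (3/2)n + 5

Using the Lagrange interpolation formula with nodes 5, 6, 9:
  L_0(n) = (n - 6)(n - 9) / 4
  L_1(n) = (n - 5)(n - 9) / -3
  L_2(n) = (n - 5)(n - 6) / 12
Then h(n) = -75/2·L_0(n) - 58·L_1(n) - 287/2·L_2(n).
Expanding and collecting terms gives h(n) = -2n² + (3/2)n + 5.
Check: h(5) = -75/2. ✓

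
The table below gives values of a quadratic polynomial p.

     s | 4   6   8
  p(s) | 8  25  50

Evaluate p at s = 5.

Write p(s) = as^2 + bs + c. Substituting each data point gives a linear system:
  16a + 4b + c = 8
  36a + 6b + c = 25
  64a + 8b + c = 50
Solving the system yields a = 1, b = -3/2, c = -2.
So p(s) = s^2 - (3/2)s - 2.
Then p(5) = 31/2.

31/2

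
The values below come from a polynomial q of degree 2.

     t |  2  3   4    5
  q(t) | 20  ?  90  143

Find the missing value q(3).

49

The 3 known points determine the degree-2 polynomial uniquely.
Write q(t) = at^2 + bt + c. Substituting each data point gives a linear system:
  4a + 2b + c = 20
  16a + 4b + c = 90
  25a + 5b + c = 143
Solving the system yields a = 6, b = -1, c = -2.
So q(t) = 6t^2 - t - 2.
Then q(3) = 49.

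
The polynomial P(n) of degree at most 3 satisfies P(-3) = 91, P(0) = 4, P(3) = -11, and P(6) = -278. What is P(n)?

Using the Lagrange interpolation formula with nodes -3, 0, 3, 6:
  L_0(n) = n(n - 3)(n - 6) / -162
  L_1(n) = (n + 3)(n - 3)(n - 6) / 54
  L_2(n) = (n + 3)n(n - 6) / -54
  L_3(n) = (n + 3)n(n - 3) / 162
Then P(n) = 91·L_0(n) + 4·L_1(n) - 11·L_2(n) - 278·L_3(n).
Expanding and collecting terms gives P(n) = -2n³ + 4n² + n + 4.
Check: P(6) = -278. ✓

P(n) = -2n^3 + 4n^2 + n + 4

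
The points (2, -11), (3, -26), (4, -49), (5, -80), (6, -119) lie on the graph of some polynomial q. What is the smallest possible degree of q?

2

Forward differences of the values at u = 2, 3, 4, 5, 6:
  q  : -11  -26  -49  -80  -119
  Δ  : -15  -23  -31  -39
  Δ^2: -8  -8  -8
  Δ^3: 0  0
  Δ^4: 0
The second differences are constant (-8) and nonzero, while all higher differences vanish, so the minimal degree is 2.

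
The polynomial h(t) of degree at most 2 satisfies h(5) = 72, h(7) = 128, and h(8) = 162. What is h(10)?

Using the Lagrange interpolation formula with nodes 5, 7, 8:
  L_0(t) = (t - 7)(t - 8) / 6
  L_1(t) = (t - 5)(t - 8) / -2
  L_2(t) = (t - 5)(t - 7) / 3
Then h(t) = 72·L_0(t) + 128·L_1(t) + 162·L_2(t).
Expanding and collecting terms gives h(t) = 2t^2 + 4t + 2.
Evaluating at t = 10: h(10) = 242.

242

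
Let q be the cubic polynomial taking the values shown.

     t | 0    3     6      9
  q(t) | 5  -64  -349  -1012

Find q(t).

Write q(t) = at^3 + bt^2 + ct + d. Substituting each data point gives a linear system:
  d = 5
  27a + 9b + 3c + d = -64
  216a + 36b + 6c + d = -349
  729a + 81b + 9c + d = -1012
Solving the system yields a = -1, b = -3, c = -5, d = 5.
So q(t) = -t³ - 3t² - 5t + 5.
Check: q(6) = -349. ✓

q(t) = -t^3 - 3t^2 - 5t + 5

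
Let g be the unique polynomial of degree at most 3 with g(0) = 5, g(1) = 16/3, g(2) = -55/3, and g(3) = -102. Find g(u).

Write g(u) = au^3 + bu^2 + cu + d. Substituting each data point gives a linear system:
  d = 5
  a + b + c + d = 16/3
  8a + 4b + 2c + d = -55/3
  27a + 9b + 3c + d = -102
Solving the system yields a = -6, b = 6, c = 1/3, d = 5.
So g(u) = -6u^3 + 6u^2 + (1/3)u + 5.
Check: g(2) = -55/3. ✓

g(u) = -6u^3 + 6u^2 + (1/3)u + 5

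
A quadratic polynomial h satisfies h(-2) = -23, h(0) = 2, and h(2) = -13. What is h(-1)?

Write h(u) = au^2 + bu + c. Substituting each data point gives a linear system:
  4a - 2b + c = -23
  c = 2
  4a + 2b + c = -13
Solving the system yields a = -5, b = 5/2, c = 2.
So h(u) = -5u^2 + (5/2)u + 2.
Then h(-1) = -11/2.

-11/2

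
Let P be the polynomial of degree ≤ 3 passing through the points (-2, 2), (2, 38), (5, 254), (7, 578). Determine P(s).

Using the Lagrange interpolation formula with nodes -2, 2, 5, 7:
  L_0(s) = (s - 2)(s - 5)(s - 7) / -252
  L_1(s) = (s + 2)(s - 5)(s - 7) / 60
  L_2(s) = (s + 2)(s - 2)(s - 7) / -42
  L_3(s) = (s + 2)(s - 2)(s - 5) / 90
Then P(s) = 2·L_0(s) + 38·L_1(s) + 254·L_2(s) + 578·L_3(s).
Expanding and collecting terms gives P(s) = s^3 + 4s^2 + 5s + 4.
Check: P(5) = 254. ✓

P(s) = s^3 + 4s^2 + 5s + 4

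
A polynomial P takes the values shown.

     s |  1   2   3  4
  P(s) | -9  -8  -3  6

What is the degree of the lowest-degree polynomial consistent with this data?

Forward differences of the values at s = 1, 2, 3, 4:
  P  : -9  -8  -3  6
  Δ  : 1  5  9
  Δ^2: 4  4
  Δ^3: 0
The second differences are constant (4) and nonzero, while all higher differences vanish, so the minimal degree is 2.

2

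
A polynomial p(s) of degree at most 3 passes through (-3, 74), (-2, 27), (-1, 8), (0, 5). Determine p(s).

p(s) = -2s^3 + 2s^2 + s + 5

Using the Lagrange interpolation formula with nodes -3, -2, -1, 0:
  L_0(s) = (s + 2)(s + 1)s / -6
  L_1(s) = (s + 3)(s + 1)s / 2
  L_2(s) = (s + 3)(s + 2)s / -2
  L_3(s) = (s + 3)(s + 2)(s + 1) / 6
Then p(s) = 74·L_0(s) + 27·L_1(s) + 8·L_2(s) + 5·L_3(s).
Expanding and collecting terms gives p(s) = -2s^3 + 2s^2 + s + 5.
Check: p(-1) = 8. ✓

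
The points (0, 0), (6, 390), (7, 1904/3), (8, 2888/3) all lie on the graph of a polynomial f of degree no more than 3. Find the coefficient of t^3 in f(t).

Write f(t) = at^3 + bt^2 + ct + d. Substituting each data point gives a linear system:
  d = 0
  216a + 36b + 6c + d = 390
  343a + 49b + 7c + d = 1904/3
  512a + 64b + 8c + d = 2888/3
Solving the system yields a = 2, b = -1/3, c = -5, d = 0.
So f(t) = 2t³ - (1/3)t² - 5t.
The leading coefficient is 2.

2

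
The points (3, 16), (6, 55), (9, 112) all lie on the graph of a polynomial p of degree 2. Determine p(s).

Write p(s) = as^2 + bs + c. Substituting each data point gives a linear system:
  9a + 3b + c = 16
  36a + 6b + c = 55
  81a + 9b + c = 112
Solving the system yields a = 1, b = 4, c = -5.
So p(s) = s^2 + 4s - 5.
Check: p(3) = 16. ✓

p(s) = s^2 + 4s - 5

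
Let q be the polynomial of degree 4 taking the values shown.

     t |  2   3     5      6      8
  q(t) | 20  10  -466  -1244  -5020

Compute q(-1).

Using the Lagrange interpolation formula with nodes 2, 3, 5, 6, 8:
  L_0(t) = (t - 3)(t - 5)(t - 6)(t - 8) / 72
  L_1(t) = (t - 2)(t - 5)(t - 6)(t - 8) / -30
  L_2(t) = (t - 2)(t - 3)(t - 6)(t - 8) / 18
  L_3(t) = (t - 2)(t - 3)(t - 5)(t - 8) / -24
  L_4(t) = (t - 2)(t - 3)(t - 5)(t - 6) / 180
Then q(t) = 20·L_0(t) + 10·L_1(t) - 466·L_2(t) - 1244·L_3(t) - 5020·L_4(t).
Expanding and collecting terms gives q(t) = -2t^4 + 6t^3 + 2t^2 - 4t + 4.
Evaluating at t = -1: q(-1) = 2.

2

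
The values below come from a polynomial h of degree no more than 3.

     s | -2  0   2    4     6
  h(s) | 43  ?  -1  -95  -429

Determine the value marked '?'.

-3

On equispaced nodes a degree-3 polynomial has vanishing fourth forward difference, so
  h(-2) - 4·h(0) + 6·h(2) - 4·h(4) + h(6) = 0.
Substituting the known values and solving for h(0):
  -4·h(0) = 12
  h(0) = -3.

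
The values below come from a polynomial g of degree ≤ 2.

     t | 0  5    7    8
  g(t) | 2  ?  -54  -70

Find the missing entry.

The 3 known points determine the degree-2 polynomial uniquely.
Write g(t) = at^2 + bt + c. Substituting each data point gives a linear system:
  c = 2
  49a + 7b + c = -54
  64a + 8b + c = -70
Solving the system yields a = -1, b = -1, c = 2.
So g(t) = -t² - t + 2.
Then g(5) = -28.

-28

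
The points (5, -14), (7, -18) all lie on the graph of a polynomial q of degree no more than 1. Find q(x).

Write q(x) = ax + b. Substituting each data point gives a linear system:
  5a + b = -14
  7a + b = -18
Solving the system yields a = -2, b = -4.
So q(x) = -2x - 4.
Check: q(5) = -14. ✓

q(x) = -2x - 4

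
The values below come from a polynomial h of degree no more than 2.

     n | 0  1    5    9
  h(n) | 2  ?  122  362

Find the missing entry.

The 3 known points determine the degree-2 polynomial uniquely.
Write h(n) = an^2 + bn + c. Substituting each data point gives a linear system:
  c = 2
  25a + 5b + c = 122
  81a + 9b + c = 362
Solving the system yields a = 4, b = 4, c = 2.
So h(n) = 4n^2 + 4n + 2.
Then h(1) = 10.

10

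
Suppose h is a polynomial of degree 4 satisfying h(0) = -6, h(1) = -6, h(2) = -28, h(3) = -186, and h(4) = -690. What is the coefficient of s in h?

-3

Write h(s) = as^4 + bs^3 + cs^2 + ds + e. Substituting each data point gives a linear system:
  e = -6
  a + b + c + d + e = -6
  16a + 8b + 4c + 2d + e = -28
  81a + 27b + 9c + 3d + e = -186
  256a + 64b + 16c + 4d + e = -690
Solving the system yields a = -4, b = 5, c = 2, d = -3, e = -6.
So h(s) = -4s^4 + 5s^3 + 2s^2 - 3s - 6.
The coefficient of s is -3.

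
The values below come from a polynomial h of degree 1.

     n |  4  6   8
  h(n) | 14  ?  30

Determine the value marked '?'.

22

The 2 known points determine the degree-1 polynomial uniquely.
Write h(n) = an + b. Substituting each data point gives a linear system:
  4a + b = 14
  8a + b = 30
Solving the system yields a = 4, b = -2.
So h(n) = 4n - 2.
Then h(6) = 22.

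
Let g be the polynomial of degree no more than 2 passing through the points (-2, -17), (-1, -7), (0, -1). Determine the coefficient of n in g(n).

Write g(n) = an^2 + bn + c. Substituting each data point gives a linear system:
  4a - 2b + c = -17
  a - b + c = -7
  c = -1
Solving the system yields a = -2, b = 4, c = -1.
So g(n) = -2n² + 4n - 1.
The coefficient of n is 4.

4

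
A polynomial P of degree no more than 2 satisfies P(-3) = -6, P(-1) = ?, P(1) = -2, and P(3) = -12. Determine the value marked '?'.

0

The 3 known points determine the degree-2 polynomial uniquely.
Write P(n) = an^2 + bn + c. Substituting each data point gives a linear system:
  9a - 3b + c = -6
  a + b + c = -2
  9a + 3b + c = -12
Solving the system yields a = -1, b = -1, c = 0.
So P(n) = -n^2 - n.
Then P(-1) = 0.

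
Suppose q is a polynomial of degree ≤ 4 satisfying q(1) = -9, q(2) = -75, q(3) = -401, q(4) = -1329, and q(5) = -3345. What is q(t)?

Write q(t) = at^4 + bt^3 + ct^2 + dt + e. Substituting each data point gives a linear system:
  a + b + c + d + e = -9
  16a + 8b + 4c + 2d + e = -75
  81a + 27b + 9c + 3d + e = -401
  256a + 64b + 16c + 4d + e = -1329
  625a + 125b + 25c + 5d + e = -3345
Solving the system yields a = -6, b = 3, c = 2, d = -3, e = -5.
So q(t) = -6t^4 + 3t^3 + 2t^2 - 3t - 5.
Check: q(5) = -3345. ✓

q(t) = -6t^4 + 3t^3 + 2t^2 - 3t - 5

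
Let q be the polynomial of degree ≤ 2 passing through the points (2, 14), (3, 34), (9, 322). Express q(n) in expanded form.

q(n) = 4n^2 - 2

Write q(n) = an^2 + bn + c. Substituting each data point gives a linear system:
  4a + 2b + c = 14
  9a + 3b + c = 34
  81a + 9b + c = 322
Solving the system yields a = 4, b = 0, c = -2.
So q(n) = 4n^2 - 2.
Check: q(3) = 34. ✓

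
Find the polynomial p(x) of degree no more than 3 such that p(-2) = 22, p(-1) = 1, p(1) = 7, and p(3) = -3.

Write p(x) = ax^3 + bx^2 + cx + d. Substituting each data point gives a linear system:
  -8a + 4b - 2c + d = 22
  -a + b - c + d = 1
  a + b + c + d = 7
  27a + 9b + 3c + d = -3
Solving the system yields a = -2, b = 4, c = 5, d = 0.
So p(x) = -2x^3 + 4x^2 + 5x.
Check: p(-1) = 1. ✓

p(x) = -2x^3 + 4x^2 + 5x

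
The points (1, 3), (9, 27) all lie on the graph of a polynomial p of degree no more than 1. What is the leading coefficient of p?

Write p(n) = an + b. Substituting each data point gives a linear system:
  a + b = 3
  9a + b = 27
Solving the system yields a = 3, b = 0.
So p(n) = 3n.
The leading coefficient is 3.

3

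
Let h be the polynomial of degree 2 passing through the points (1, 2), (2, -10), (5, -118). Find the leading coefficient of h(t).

Write h(t) = at^2 + bt + c. Substituting each data point gives a linear system:
  a + b + c = 2
  4a + 2b + c = -10
  25a + 5b + c = -118
Solving the system yields a = -6, b = 6, c = 2.
So h(t) = -6t² + 6t + 2.
The leading coefficient is -6.

-6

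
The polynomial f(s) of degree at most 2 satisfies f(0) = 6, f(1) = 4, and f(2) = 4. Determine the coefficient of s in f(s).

-3

Write f(s) = as^2 + bs + c. Substituting each data point gives a linear system:
  c = 6
  a + b + c = 4
  4a + 2b + c = 4
Solving the system yields a = 1, b = -3, c = 6.
So f(s) = s² - 3s + 6.
The coefficient of s is -3.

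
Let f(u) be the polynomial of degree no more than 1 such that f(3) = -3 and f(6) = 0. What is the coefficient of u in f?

1

Write f(u) = au + b. Substituting each data point gives a linear system:
  3a + b = -3
  6a + b = 0
Solving the system yields a = 1, b = -6.
So f(u) = u - 6.
The leading coefficient is 1.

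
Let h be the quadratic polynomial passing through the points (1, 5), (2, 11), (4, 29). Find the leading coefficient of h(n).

Write h(n) = an^2 + bn + c. Substituting each data point gives a linear system:
  a + b + c = 5
  4a + 2b + c = 11
  16a + 4b + c = 29
Solving the system yields a = 1, b = 3, c = 1.
So h(n) = n^2 + 3n + 1.
The leading coefficient is 1.

1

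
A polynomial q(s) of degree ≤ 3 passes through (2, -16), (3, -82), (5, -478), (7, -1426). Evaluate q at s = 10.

-4408

Write q(s) = as^3 + bs^2 + cs + d. Substituting each data point gives a linear system:
  8a + 4b + 2c + d = -16
  27a + 9b + 3c + d = -82
  125a + 25b + 5c + d = -478
  343a + 49b + 7c + d = -1426
Solving the system yields a = -5, b = 6, c = -1, d = 2.
So q(s) = -5s³ + 6s² - s + 2.
Then q(10) = -4408.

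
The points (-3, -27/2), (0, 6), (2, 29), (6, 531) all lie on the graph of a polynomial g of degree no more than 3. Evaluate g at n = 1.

17/2

Using the Lagrange interpolation formula with nodes -3, 0, 2, 6:
  L_0(n) = n(n - 2)(n - 6) / -135
  L_1(n) = (n + 3)(n - 2)(n - 6) / 36
  L_2(n) = (n + 3)n(n - 6) / -40
  L_3(n) = (n + 3)n(n - 2) / 216
Then g(n) = -27/2·L_0(n) + 6·L_1(n) + 29·L_2(n) + 531·L_3(n).
Expanding and collecting terms gives g(n) = 2n^3 + 3n^2 - (5/2)n + 6.
Evaluating at n = 1: g(1) = 17/2.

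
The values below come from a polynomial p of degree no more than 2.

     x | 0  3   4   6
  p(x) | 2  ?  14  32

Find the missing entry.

The 3 known points determine the degree-2 polynomial uniquely.
Write p(x) = ax^2 + bx + c. Substituting each data point gives a linear system:
  c = 2
  16a + 4b + c = 14
  36a + 6b + c = 32
Solving the system yields a = 1, b = -1, c = 2.
So p(x) = x² - x + 2.
Then p(3) = 8.

8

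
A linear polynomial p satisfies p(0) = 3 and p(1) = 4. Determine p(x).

p(x) = x + 3

Using the Lagrange interpolation formula with nodes 0, 1:
  L_0(x) = (x - 1) / -1
  L_1(x) = x / 1
Then p(x) = 3·L_0(x) + 4·L_1(x).
Expanding and collecting terms gives p(x) = x + 3.
Check: p(1) = 4. ✓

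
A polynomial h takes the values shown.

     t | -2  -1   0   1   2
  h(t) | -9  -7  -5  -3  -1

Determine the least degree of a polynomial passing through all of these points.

Forward differences of the values at t = -2, -1, 0, 1, 2:
  h  : -9  -7  -5  -3  -1
  Δ  : 2  2  2  2
  Δ^2: 0  0  0
  Δ^3: 0  0
  Δ^4: 0
The first differences are constant (2) and nonzero, while all higher differences vanish, so the minimal degree is 1.

1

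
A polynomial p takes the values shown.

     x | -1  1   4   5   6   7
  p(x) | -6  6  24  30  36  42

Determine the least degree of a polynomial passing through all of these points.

Divided differences on the nodes -1, 1, 4, 5, 6, 7:
  order 0: -6  6  24  30  36  42
  order 1: 6  6  6  6  6
  order 2: 0  0  0  0
  order 3: 0  0  0
  order 4: 0  0
  order 5: 0
The order-1 divided differences are all 6 (nonzero) and every higher order vanishes, so the data lies on a polynomial of degree exactly 1.

1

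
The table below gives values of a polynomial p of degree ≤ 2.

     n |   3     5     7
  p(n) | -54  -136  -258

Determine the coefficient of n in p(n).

Write p(n) = an^2 + bn + c. Substituting each data point gives a linear system:
  9a + 3b + c = -54
  25a + 5b + c = -136
  49a + 7b + c = -258
Solving the system yields a = -5, b = -1, c = -6.
So p(n) = -5n^2 - n - 6.
The coefficient of n is -1.

-1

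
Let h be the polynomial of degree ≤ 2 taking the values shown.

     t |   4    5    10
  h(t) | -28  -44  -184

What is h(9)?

Write h(t) = at^2 + bt + c. Substituting each data point gives a linear system:
  16a + 4b + c = -28
  25a + 5b + c = -44
  100a + 10b + c = -184
Solving the system yields a = -2, b = 2, c = -4.
So h(t) = -2t² + 2t - 4.
Then h(9) = -148.

-148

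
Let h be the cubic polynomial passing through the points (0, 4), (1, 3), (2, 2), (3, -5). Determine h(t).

Using the Lagrange interpolation formula with nodes 0, 1, 2, 3:
  L_0(t) = (t - 1)(t - 2)(t - 3) / -6
  L_1(t) = t(t - 2)(t - 3) / 2
  L_2(t) = t(t - 1)(t - 3) / -2
  L_3(t) = t(t - 1)(t - 2) / 6
Then h(t) = 4·L_0(t) + 3·L_1(t) + 2·L_2(t) - 5·L_3(t).
Expanding and collecting terms gives h(t) = -t^3 + 3t^2 - 3t + 4.
Check: h(0) = 4. ✓

h(t) = -t^3 + 3t^2 - 3t + 4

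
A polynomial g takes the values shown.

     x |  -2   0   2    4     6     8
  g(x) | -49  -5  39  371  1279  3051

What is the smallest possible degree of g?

Forward differences of the values at x = -2, 0, 2, 4, 6, 8:
  g  : -49  -5  39  371  1279  3051
  Δ  : 44  44  332  908  1772
  Δ^2: 0  288  576  864
  Δ^3: 288  288  288
  Δ^4: 0  0
  Δ^5: 0
The third differences are constant (288) and nonzero, while all higher differences vanish, so the minimal degree is 3.

3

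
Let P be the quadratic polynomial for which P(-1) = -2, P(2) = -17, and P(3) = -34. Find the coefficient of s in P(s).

-2

Write P(s) = as^2 + bs + c. Substituting each data point gives a linear system:
  a - b + c = -2
  4a + 2b + c = -17
  9a + 3b + c = -34
Solving the system yields a = -3, b = -2, c = -1.
So P(s) = -3s^2 - 2s - 1.
The coefficient of s is -2.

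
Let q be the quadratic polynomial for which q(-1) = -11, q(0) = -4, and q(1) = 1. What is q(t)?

q(t) = -t^2 + 6t - 4

Using the Lagrange interpolation formula with nodes -1, 0, 1:
  L_0(t) = t(t - 1) / 2
  L_1(t) = (t + 1)(t - 1) / -1
  L_2(t) = (t + 1)t / 2
Then q(t) = -11·L_0(t) - 4·L_1(t) + 1·L_2(t).
Expanding and collecting terms gives q(t) = -t^2 + 6t - 4.
Check: q(0) = -4. ✓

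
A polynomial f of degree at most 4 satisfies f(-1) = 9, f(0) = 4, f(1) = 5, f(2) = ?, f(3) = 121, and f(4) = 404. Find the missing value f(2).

24

The 5 known points determine the degree-4 polynomial uniquely.
Write f(n) = an^4 + bn^3 + cn^2 + dn + e. Substituting each data point gives a linear system:
  a - b + c - d + e = 9
  e = 4
  a + b + c + d + e = 5
  81a + 27b + 9c + 3d + e = 121
  256a + 64b + 16c + 4d + e = 404
Solving the system yields a = 2, b = -2, c = 1, d = 0, e = 4.
So f(n) = 2n⁴ - 2n³ + n² + 4.
Then f(2) = 24.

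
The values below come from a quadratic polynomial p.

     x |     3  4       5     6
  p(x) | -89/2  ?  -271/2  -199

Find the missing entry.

-84

On equispaced nodes a degree-2 polynomial has vanishing third forward difference, so
  - p(3) + 3·p(4) - 3·p(5) + p(6) = 0.
Substituting the known values and solving for p(4):
  3·p(4) = -252
  p(4) = -84.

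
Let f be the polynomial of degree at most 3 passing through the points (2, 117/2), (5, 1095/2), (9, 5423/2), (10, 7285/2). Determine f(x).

Using the Lagrange interpolation formula with nodes 2, 5, 9, 10:
  L_0(x) = (x - 5)(x - 9)(x - 10) / -168
  L_1(x) = (x - 2)(x - 9)(x - 10) / 60
  L_2(x) = (x - 2)(x - 5)(x - 10) / -28
  L_3(x) = (x - 2)(x - 5)(x - 9) / 40
Then f(x) = 117/2·L_0(x) + 1095/2·L_1(x) + 5423/2·L_2(x) + 7285/2·L_3(x).
Expanding and collecting terms gives f(x) = 3x^3 + 6x^2 + 4x + 5/2.
Check: f(2) = 117/2. ✓

f(x) = 3x^3 + 6x^2 + 4x + 5/2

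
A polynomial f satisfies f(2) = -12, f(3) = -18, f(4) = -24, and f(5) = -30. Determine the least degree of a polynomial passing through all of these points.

Forward differences of the values at x = 2, 3, 4, 5:
  f  : -12  -18  -24  -30
  Δ  : -6  -6  -6
  Δ^2: 0  0
  Δ^3: 0
The first differences are constant (-6) and nonzero, while all higher differences vanish, so the minimal degree is 1.

1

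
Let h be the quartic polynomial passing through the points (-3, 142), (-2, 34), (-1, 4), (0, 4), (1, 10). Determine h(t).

h(t) = t^4 - 2t^3 + 2t^2 + 5t + 4

Write h(t) = at^4 + bt^3 + ct^2 + dt + e. Substituting each data point gives a linear system:
  81a - 27b + 9c - 3d + e = 142
  16a - 8b + 4c - 2d + e = 34
  a - b + c - d + e = 4
  e = 4
  a + b + c + d + e = 10
Solving the system yields a = 1, b = -2, c = 2, d = 5, e = 4.
So h(t) = t^4 - 2t^3 + 2t^2 + 5t + 4.
Check: h(-3) = 142. ✓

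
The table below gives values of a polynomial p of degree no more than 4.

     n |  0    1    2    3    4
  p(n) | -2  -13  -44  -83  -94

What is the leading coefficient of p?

Write p(n) = an^4 + bn^3 + cn^2 + dn + e. Substituting each data point gives a linear system:
  e = -2
  a + b + c + d + e = -13
  16a + 8b + 4c + 2d + e = -44
  81a + 27b + 9c + 3d + e = -83
  256a + 64b + 16c + 4d + e = -94
Solving the system yields a = 1, b = -4, c = -5, d = -3, e = -2.
So p(n) = n⁴ - 4n³ - 5n² - 3n - 2.
The leading coefficient is 1.

1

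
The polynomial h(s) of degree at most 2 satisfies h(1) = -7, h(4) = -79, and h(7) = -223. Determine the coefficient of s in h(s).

-4

Write h(s) = as^2 + bs + c. Substituting each data point gives a linear system:
  a + b + c = -7
  16a + 4b + c = -79
  49a + 7b + c = -223
Solving the system yields a = -4, b = -4, c = 1.
So h(s) = -4s^2 - 4s + 1.
The coefficient of s is -4.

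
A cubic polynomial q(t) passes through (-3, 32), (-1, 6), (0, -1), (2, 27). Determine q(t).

q(t) = t^3 + 6t^2 - 2t - 1

Using the Lagrange interpolation formula with nodes -3, -1, 0, 2:
  L_0(t) = (t + 1)t(t - 2) / -30
  L_1(t) = (t + 3)t(t - 2) / 6
  L_2(t) = (t + 3)(t + 1)(t - 2) / -6
  L_3(t) = (t + 3)(t + 1)t / 30
Then q(t) = 32·L_0(t) + 6·L_1(t) - 1·L_2(t) + 27·L_3(t).
Expanding and collecting terms gives q(t) = t^3 + 6t^2 - 2t - 1.
Check: q(-1) = 6. ✓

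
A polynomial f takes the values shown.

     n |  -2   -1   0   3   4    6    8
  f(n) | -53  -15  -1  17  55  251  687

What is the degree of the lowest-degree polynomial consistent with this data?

3

Divided differences on the nodes -2, -1, 0, 3, 4, 6, 8:
  order 0: -53  -15  -1  17  55  251  687
  order 1: 38  14  6  38  98  218
  order 2: -12  -2  8  20  30
  order 3: 2  2  2  2
  order 4: 0  0  0
  order 5: 0  0
  order 6: 0
The order-3 divided differences are all 2 (nonzero) and every higher order vanishes, so the data lies on a polynomial of degree exactly 3.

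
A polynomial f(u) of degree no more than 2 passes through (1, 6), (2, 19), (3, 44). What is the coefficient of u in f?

Write f(u) = au^2 + bu + c. Substituting each data point gives a linear system:
  a + b + c = 6
  4a + 2b + c = 19
  9a + 3b + c = 44
Solving the system yields a = 6, b = -5, c = 5.
So f(u) = 6u^2 - 5u + 5.
The coefficient of u is -5.

-5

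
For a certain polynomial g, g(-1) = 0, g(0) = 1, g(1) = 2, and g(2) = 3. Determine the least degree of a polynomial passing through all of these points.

Forward differences of the values at u = -1, 0, 1, 2:
  g  : 0  1  2  3
  Δ  : 1  1  1
  Δ^2: 0  0
  Δ^3: 0
The first differences are constant (1) and nonzero, while all higher differences vanish, so the minimal degree is 1.

1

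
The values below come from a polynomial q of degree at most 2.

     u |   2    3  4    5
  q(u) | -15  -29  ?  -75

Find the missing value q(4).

On equispaced nodes a degree-2 polynomial has vanishing third forward difference, so
  - q(2) + 3·q(3) - 3·q(4) + q(5) = 0.
Substituting the known values and solving for q(4):
  -3·q(4) = 147
  q(4) = -49.

-49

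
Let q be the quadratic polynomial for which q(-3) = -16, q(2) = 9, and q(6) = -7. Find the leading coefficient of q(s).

-1

Write q(s) = as^2 + bs + c. Substituting each data point gives a linear system:
  9a - 3b + c = -16
  4a + 2b + c = 9
  36a + 6b + c = -7
Solving the system yields a = -1, b = 4, c = 5.
So q(s) = -s^2 + 4s + 5.
The leading coefficient is -1.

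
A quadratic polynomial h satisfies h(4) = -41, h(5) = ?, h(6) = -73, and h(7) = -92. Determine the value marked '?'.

-56

On equispaced nodes a degree-2 polynomial has vanishing third forward difference, so
  - h(4) + 3·h(5) - 3·h(6) + h(7) = 0.
Substituting the known values and solving for h(5):
  3·h(5) = -168
  h(5) = -56.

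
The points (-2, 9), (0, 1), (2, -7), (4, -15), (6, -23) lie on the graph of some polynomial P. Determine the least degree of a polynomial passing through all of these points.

Forward differences of the values at t = -2, 0, 2, 4, 6:
  P  : 9  1  -7  -15  -23
  Δ  : -8  -8  -8  -8
  Δ^2: 0  0  0
  Δ^3: 0  0
  Δ^4: 0
The first differences are constant (-8) and nonzero, while all higher differences vanish, so the minimal degree is 1.

1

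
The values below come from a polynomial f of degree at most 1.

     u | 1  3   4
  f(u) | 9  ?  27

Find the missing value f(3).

21

The 2 known points determine the degree-1 polynomial uniquely.
Write f(u) = au + b. Substituting each data point gives a linear system:
  a + b = 9
  4a + b = 27
Solving the system yields a = 6, b = 3.
So f(u) = 6u + 3.
Then f(3) = 21.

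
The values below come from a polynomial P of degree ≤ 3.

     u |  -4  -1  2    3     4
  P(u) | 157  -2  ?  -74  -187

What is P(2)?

The 4 known points determine the degree-3 polynomial uniquely.
Write P(u) = au^3 + bu^2 + cu + d. Substituting each data point gives a linear system:
  -64a + 16b - 4c + d = 157
  -a + b - c + d = -2
  27a + 9b + 3c + d = -74
  64a + 16b + 4c + d = -187
Solving the system yields a = -3, b = -1, c = 5, d = 1.
So P(u) = -3u³ - u² + 5u + 1.
Then P(2) = -17.

-17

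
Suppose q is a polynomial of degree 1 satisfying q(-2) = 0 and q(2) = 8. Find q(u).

Write q(u) = au + b. Substituting each data point gives a linear system:
  -2a + b = 0
  2a + b = 8
Solving the system yields a = 2, b = 4.
So q(u) = 2u + 4.
Check: q(2) = 8. ✓

q(u) = 2u + 4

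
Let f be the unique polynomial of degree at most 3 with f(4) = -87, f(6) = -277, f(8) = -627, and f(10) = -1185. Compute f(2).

Forward differences of the values at t = 4, 6, 8, 10:
  f  : -87  -277  -627  -1185
  Δ  : -190  -350  -558
  Δ^2: -160  -208
  Δ^3: -48
The third differences are constant, confirming degree 3.
Interpolating (Newton forward form) and evaluating at t = 2 gives f(2) = -9.

-9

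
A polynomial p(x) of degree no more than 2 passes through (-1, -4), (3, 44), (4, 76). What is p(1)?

4

Write p(x) = ax^2 + bx + c. Substituting each data point gives a linear system:
  a - b + c = -4
  9a + 3b + c = 44
  16a + 4b + c = 76
Solving the system yields a = 4, b = 4, c = -4.
So p(x) = 4x² + 4x - 4.
Then p(1) = 4.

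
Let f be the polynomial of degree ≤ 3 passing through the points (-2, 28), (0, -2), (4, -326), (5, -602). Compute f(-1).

4

Write f(u) = au^3 + bu^2 + cu + d. Substituting each data point gives a linear system:
  -8a + 4b - 2c + d = 28
  d = -2
  64a + 16b + 4c + d = -326
  125a + 25b + 5c + d = -602
Solving the system yields a = -4, b = -3, c = -5, d = -2.
So f(u) = -4u^3 - 3u^2 - 5u - 2.
Then f(-1) = 4.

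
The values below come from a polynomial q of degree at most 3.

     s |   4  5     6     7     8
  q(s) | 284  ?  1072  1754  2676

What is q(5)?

594

The 4 known points determine the degree-3 polynomial uniquely.
Write q(s) = as^3 + bs^2 + cs + d. Substituting each data point gives a linear system:
  64a + 16b + 4c + d = 284
  216a + 36b + 6c + d = 1072
  343a + 49b + 7c + d = 1754
  512a + 64b + 8c + d = 2676
Solving the system yields a = 6, b = -6, c = -2, d = 4.
So q(s) = 6s³ - 6s² - 2s + 4.
Then q(5) = 594.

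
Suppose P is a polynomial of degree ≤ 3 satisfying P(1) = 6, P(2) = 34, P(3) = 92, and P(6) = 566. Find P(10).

Write P(x) = ax^3 + bx^2 + cx + d. Substituting each data point gives a linear system:
  a + b + c + d = 6
  8a + 4b + 2c + d = 34
  27a + 9b + 3c + d = 92
  216a + 36b + 6c + d = 566
Solving the system yields a = 2, b = 3, c = 5, d = -4.
So P(x) = 2x³ + 3x² + 5x - 4.
Then P(10) = 2346.

2346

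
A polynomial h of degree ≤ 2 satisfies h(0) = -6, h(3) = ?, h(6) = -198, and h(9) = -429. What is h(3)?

On equispaced nodes a degree-2 polynomial has vanishing third forward difference, so
  - h(0) + 3·h(3) - 3·h(6) + h(9) = 0.
Substituting the known values and solving for h(3):
  3·h(3) = -171
  h(3) = -57.

-57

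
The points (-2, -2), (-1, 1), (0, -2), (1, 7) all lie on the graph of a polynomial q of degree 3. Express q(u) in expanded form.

q(u) = 3u^3 + 6u^2 - 2

Using the Lagrange interpolation formula with nodes -2, -1, 0, 1:
  L_0(u) = (u + 1)u(u - 1) / -6
  L_1(u) = (u + 2)u(u - 1) / 2
  L_2(u) = (u + 2)(u + 1)(u - 1) / -2
  L_3(u) = (u + 2)(u + 1)u / 6
Then q(u) = -2·L_0(u) + 1·L_1(u) - 2·L_2(u) + 7·L_3(u).
Expanding and collecting terms gives q(u) = 3u^3 + 6u^2 - 2.
Check: q(1) = 7. ✓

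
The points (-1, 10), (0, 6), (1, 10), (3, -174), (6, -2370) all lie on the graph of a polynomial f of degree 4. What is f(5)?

-1214

Write f(t) = at^4 + bt^3 + ct^2 + dt + e. Substituting each data point gives a linear system:
  a - b + c - d + e = 10
  e = 6
  a + b + c + d + e = 10
  81a + 27b + 9c + 3d + e = -174
  1296a + 216b + 36c + 6d + e = -2370
Solving the system yields a = -1, b = -6, c = 5, d = 6, e = 6.
So f(t) = -t^4 - 6t^3 + 5t^2 + 6t + 6.
Then f(5) = -1214.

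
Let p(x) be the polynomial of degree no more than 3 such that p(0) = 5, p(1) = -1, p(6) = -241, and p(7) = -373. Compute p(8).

Write p(x) = ax^3 + bx^2 + cx + d. Substituting each data point gives a linear system:
  d = 5
  a + b + c + d = -1
  216a + 36b + 6c + d = -241
  343a + 49b + 7c + d = -373
Solving the system yields a = -1, b = 0, c = -5, d = 5.
So p(x) = -x^3 - 5x + 5.
Then p(8) = -547.

-547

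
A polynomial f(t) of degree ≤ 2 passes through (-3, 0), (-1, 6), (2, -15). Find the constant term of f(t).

3

Write f(t) = at^2 + bt + c. Substituting each data point gives a linear system:
  9a - 3b + c = 0
  a - b + c = 6
  4a + 2b + c = -15
Solving the system yields a = -2, b = -5, c = 3.
So f(t) = -2t^2 - 5t + 3.
The constant term is 3.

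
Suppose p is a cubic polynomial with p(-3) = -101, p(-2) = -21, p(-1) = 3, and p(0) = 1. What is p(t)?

p(t) = 5t^3 + 2t^2 - 5t + 1

Write p(t) = at^3 + bt^2 + ct + d. Substituting each data point gives a linear system:
  -27a + 9b - 3c + d = -101
  -8a + 4b - 2c + d = -21
  -a + b - c + d = 3
  d = 1
Solving the system yields a = 5, b = 2, c = -5, d = 1.
So p(t) = 5t³ + 2t² - 5t + 1.
Check: p(-1) = 3. ✓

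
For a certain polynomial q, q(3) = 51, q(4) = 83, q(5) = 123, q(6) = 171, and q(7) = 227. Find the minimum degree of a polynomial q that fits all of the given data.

2

Forward differences of the values at n = 3, 4, 5, 6, 7:
  q  : 51  83  123  171  227
  Δ  : 32  40  48  56
  Δ^2: 8  8  8
  Δ^3: 0  0
  Δ^4: 0
The second differences are constant (8) and nonzero, while all higher differences vanish, so the minimal degree is 2.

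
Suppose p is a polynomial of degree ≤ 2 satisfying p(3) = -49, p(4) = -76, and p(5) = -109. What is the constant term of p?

Write p(x) = ax^2 + bx + c. Substituting each data point gives a linear system:
  9a + 3b + c = -49
  16a + 4b + c = -76
  25a + 5b + c = -109
Solving the system yields a = -3, b = -6, c = -4.
So p(x) = -3x^2 - 6x - 4.
The constant term is -4.

-4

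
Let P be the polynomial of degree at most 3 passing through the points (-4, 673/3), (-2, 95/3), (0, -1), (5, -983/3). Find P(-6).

Using the Lagrange interpolation formula with nodes -4, -2, 0, 5:
  L_0(t) = (t + 2)t(t - 5) / -72
  L_1(t) = (t + 4)t(t - 5) / 28
  L_2(t) = (t + 4)(t + 2)(t - 5) / -40
  L_3(t) = (t + 4)(t + 2)t / 315
Then P(t) = 673/3·L_0(t) + 95/3·L_1(t) - 1·L_2(t) - 983/3·L_3(t).
Expanding and collecting terms gives P(t) = -3t^3 + 2t^2 - (1/3)t - 1.
Evaluating at t = -6: P(-6) = 721.

721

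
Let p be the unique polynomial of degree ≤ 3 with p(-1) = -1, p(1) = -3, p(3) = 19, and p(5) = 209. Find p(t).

Write p(t) = at^3 + bt^2 + ct + d. Substituting each data point gives a linear system:
  -a + b - c + d = -1
  a + b + c + d = -3
  27a + 9b + 3c + d = 19
  125a + 25b + 5c + d = 209
Solving the system yields a = 3, b = -6, c = -4, d = 4.
So p(t) = 3t³ - 6t² - 4t + 4.
Check: p(1) = -3. ✓

p(t) = 3t^3 - 6t^2 - 4t + 4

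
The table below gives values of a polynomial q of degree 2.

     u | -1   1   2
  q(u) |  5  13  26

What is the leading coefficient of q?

Write q(u) = au^2 + bu + c. Substituting each data point gives a linear system:
  a - b + c = 5
  a + b + c = 13
  4a + 2b + c = 26
Solving the system yields a = 3, b = 4, c = 6.
So q(u) = 3u^2 + 4u + 6.
The leading coefficient is 3.

3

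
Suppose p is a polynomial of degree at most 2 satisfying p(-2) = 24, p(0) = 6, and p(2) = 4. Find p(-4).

58

Write p(u) = au^2 + bu + c. Substituting each data point gives a linear system:
  4a - 2b + c = 24
  c = 6
  4a + 2b + c = 4
Solving the system yields a = 2, b = -5, c = 6.
So p(u) = 2u^2 - 5u + 6.
Then p(-4) = 58.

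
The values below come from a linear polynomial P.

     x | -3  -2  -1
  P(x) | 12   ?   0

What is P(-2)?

6

On equispaced nodes a degree-1 polynomial has vanishing second forward difference, so
  P(-3) - 2·P(-2) + P(-1) = 0.
Substituting the known values and solving for P(-2):
  -2·P(-2) = -12
  P(-2) = 6.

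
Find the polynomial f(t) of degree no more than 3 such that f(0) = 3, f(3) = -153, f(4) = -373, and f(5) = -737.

Write f(t) = at^3 + bt^2 + ct + d. Substituting each data point gives a linear system:
  d = 3
  27a + 9b + 3c + d = -153
  64a + 16b + 4c + d = -373
  125a + 25b + 5c + d = -737
Solving the system yields a = -6, b = 0, c = 2, d = 3.
So f(t) = -6t³ + 2t + 3.
Check: f(3) = -153. ✓

f(t) = -6t^3 + 2t + 3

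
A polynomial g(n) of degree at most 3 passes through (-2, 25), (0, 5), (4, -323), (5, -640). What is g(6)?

Using the Lagrange interpolation formula with nodes -2, 0, 4, 5:
  L_0(n) = n(n - 4)(n - 5) / -84
  L_1(n) = (n + 2)(n - 4)(n - 5) / 40
  L_2(n) = (n + 2)n(n - 5) / -24
  L_3(n) = (n + 2)n(n - 4) / 35
Then g(n) = 25·L_0(n) + 5·L_1(n) - 323·L_2(n) - 640·L_3(n).
Expanding and collecting terms gives g(n) = -5n^3 - 2n^2 + 6n + 5.
Evaluating at n = 6: g(6) = -1111.

-1111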